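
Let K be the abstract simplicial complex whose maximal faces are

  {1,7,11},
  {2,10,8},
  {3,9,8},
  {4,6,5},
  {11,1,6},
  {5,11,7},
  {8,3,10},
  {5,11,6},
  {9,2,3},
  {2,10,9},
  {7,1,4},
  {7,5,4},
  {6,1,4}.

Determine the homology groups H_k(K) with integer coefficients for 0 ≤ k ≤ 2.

Order the vertices as 1 < 2 < 3 < 4 < 5 < 6 < 7 < 8 < 9 < 10 < 11. Listing each simplex with vertices in this order, K has dimension 2 with simplices:

  0-simplices (11): [1], [2], [3], [4], [5], [6], [7], [8], [9], [10], [11]
  1-simplices (22): [1,4], [1,6], [1,7], [1,11], [2,3], [2,8], [2,9], [2,10], [3,8], [3,9], [3,10], [4,5], [4,6], [4,7], [5,6], [5,7], [5,11], [6,11], [7,11], [8,9], [8,10], [9,10]
  2-simplices (13): [1,4,6], [1,4,7], [1,6,11], [1,7,11], [2,3,9], [2,8,10], [2,9,10], [3,8,9], [3,8,10], [4,5,6], [4,5,7], [5,6,11], [5,7,11]

so the chain groups are C_0 ≅ Z^11, C_1 ≅ Z^22, C_2 ≅ Z^13.

∂_1: C_1 → C_0 sends each edge [p,q] (with p < q) to q − p. For instance
  ∂[1,11] = [11] − [1].
As a 11×22 matrix over Z this has rank 9, with invariant factors (1,1,1,1,1,1,1,1,1).

∂_2: C_2 → C_1 acts by ∂[p,q,r] = [q,r] − [p,r] + [p,q]. For instance
  ∂[1,7,11] = [7,11] − [1,11] + [1,7],
  ∂[1,4,7] = [4,7] − [1,7] + [1,4].
This gives a 22×13 integer matrix of rank 12; reducing to Smith normal form yields diagonal entries (1,1,1,1,1,1,1,1,1,1,1,1).

Computing H_k = (kernel of ∂_k) / (image of ∂_{k+1}):

  H_0: rank C_0 − rank ∂_1 = 11 − 9 = 2, and the invariant factors of ∂_1 are all 1, so H_0 = Z^2.
  H_1: rank ker ∂_1 − rank ∂_2 = (22 − 9) − 12 = 1, and the invariant factors of ∂_2 are all 1, so H_1 = Z.
  H_2: rank ker ∂_2 − rank ∂_3 = (13 − 12) − 0 = 1, and there is no ∂_3, so H_2 = Z.

(K is a triangulation of the disjoint union of the 2-sphere S^2 and the Möbius band.)

H_0 ≅ Z^2,  H_1 ≅ Z,  H_2 ≅ Z.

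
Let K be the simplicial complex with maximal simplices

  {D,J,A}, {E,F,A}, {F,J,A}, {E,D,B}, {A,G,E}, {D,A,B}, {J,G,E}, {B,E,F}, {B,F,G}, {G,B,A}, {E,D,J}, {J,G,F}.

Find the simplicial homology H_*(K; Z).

K has 7 vertices, 18 edges, 12 triangles.
rank ∂_0 = 0, rank ∂_1 = 6 ⇒ b_0 = 7 − 0 − 6 = 1; all invariant factors of ∂_1 are 1 so no torsion. So H_0 ≅ Z.
rank ∂_1 = 6, rank ∂_2 = 12 ⇒ b_1 = 18 − 6 − 12 = 0; ∂_2 has invariant factor(s) [2] giving torsion. So H_1 ≅ Z_2.
rank ∂_2 = 12, rank ∂_3 = 0 ⇒ b_2 = 12 − 12 − 0 = 0. So H_2 ≅ 0.

H_0 = Z,  H_1 = Z_2,  H_2 = 0.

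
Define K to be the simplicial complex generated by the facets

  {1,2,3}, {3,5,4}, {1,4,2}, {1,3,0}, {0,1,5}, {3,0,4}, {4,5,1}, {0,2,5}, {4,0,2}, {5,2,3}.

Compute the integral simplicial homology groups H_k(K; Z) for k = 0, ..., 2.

H_0 = Z,  H_1 = Z/2,  H_2 = 0.

Take the total order 0 < 1 < 2 < 3 < 4 < 5 on the vertex set. Then K (dimension 2) consists of the simplices:

  0-simplices (6): [0], [1], [2], [3], [4], [5]
  1-simplices (15): [0,1], [0,2], [0,3], [0,4], [0,5], [1,2], [1,3], [1,4], [1,5], [2,3], [2,4], [2,5], [3,4], [3,5], [4,5]
  2-simplices (10): [0,1,3], [0,1,5], [0,2,4], [0,2,5], [0,3,4], [1,2,3], [1,2,4], [1,4,5], [2,3,5], [3,4,5]

Hence C_0 ≅ Z^6, C_1 ≅ Z^15, C_2 ≅ Z^10.

∂_1: C_1 → C_0 maps an edge to its endpoints' difference, ∂[p,q] = q − p. For instance
  ∂[0,4] = [4] − [0].
The resulting 6×15 matrix has rank 5, and its Smith normal form has invariant factors (1,1,1,1,1).

The boundary map ∂_2: C_2 → C_1 acts by ∂[p,q,r] = [q,r] − [p,r] + [p,q]. For instance
  ∂[0,1,5] = [1,5] − [0,5] + [0,1],
  ∂[0,3,4] = [3,4] − [0,4] + [0,3].
The 15×10 boundary matrix has rank 10 and Smith normal form diag(1,1,1,1,1,1,1,1,1,2).

Reading off H_k = ker ∂_k / im ∂_{k+1}:

  H_0: rank C_0 − rank ∂_1 = 6 − 5 = 1, and the invariant factors of ∂_1 are all 1, so H_0 = Z.
  H_1: rank ker ∂_1 − rank ∂_2 = (15 − 5) − 10 = 0, and ∂_2 has invariant factor 2 > 1, so H_1 = Z/2.
  H_2: rank ker ∂_2 − rank ∂_3 = (10 − 10) − 0 = 0, and there is no ∂_3, so H_2 = 0.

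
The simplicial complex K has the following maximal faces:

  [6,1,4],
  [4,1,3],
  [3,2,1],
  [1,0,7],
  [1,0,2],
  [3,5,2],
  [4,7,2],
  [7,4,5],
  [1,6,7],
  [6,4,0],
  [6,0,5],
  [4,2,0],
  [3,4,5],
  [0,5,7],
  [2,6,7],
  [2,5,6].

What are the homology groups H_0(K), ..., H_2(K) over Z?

H_0 = Z,  H_1 = Z^2,  H_2 = Z.

We work with the vertex ordering 0 < 1 < 2 < 3 < 4 < 5 < 6 < 7. The simplices of K, each written with vertices in increasing order, are:

  0-simplices (8): [0], [1], [2], [3], [4], [5], [6], [7]
  1-simplices (24): (24 of them)
  2-simplices (16): [0,1,2], [0,1,7], [0,2,4], [0,4,6], [0,5,6], [0,5,7], [1,2,3], [1,3,4], [1,4,6], [1,6,7], [2,3,5], [2,4,7], [2,5,6], [2,6,7], [3,4,5], [4,5,7]

so the chain groups are C_0 ≅ Z^8, C_1 ≅ Z^24, C_2 ≅ Z^16.

∂_1: C_1 → C_0 sends each edge [p,q] (with p < q) to q − p. For instance
  ∂[3,5] = [5] − [3].
This gives a 8×24 integer matrix of rank 7; reducing to Smith normal form yields diagonal entries (1,1,1,1,1,1,1).

∂_2: C_2 → C_1 acts by ∂[p,q,r] = [q,r] − [p,r] + [p,q]. For instance
  ∂[0,5,7] = [5,7] − [0,7] + [0,5],
  ∂[0,4,6] = [4,6] − [0,6] + [0,4].
The resulting 24×16 matrix has rank 15, and its Smith normal form has invariant factors (1,1,1,1,1,1,1,1,1,1,1,1,1,1,1).

Computing H_k = (kernel of ∂_k) / (image of ∂_{k+1}):

  H_0: rank C_0 − rank ∂_1 = 8 − 7 = 1, and the invariant factors of ∂_1 are all 1, so H_0 ≅ Z.
  H_1: rank ker ∂_1 − rank ∂_2 = (24 − 7) − 15 = 2, and the invariant factors of ∂_2 are all 1, so H_1 ≅ Z^2.
  H_2: rank ker ∂_2 − rank ∂_3 = (16 − 15) − 0 = 1, and there is no ∂_3, so H_2 ≅ Z.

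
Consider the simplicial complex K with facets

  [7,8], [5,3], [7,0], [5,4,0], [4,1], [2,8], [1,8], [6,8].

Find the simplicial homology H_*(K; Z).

H_0 ≅ Z,  H_1 ≅ Z,  H_2 = 0.

Take the total order 0 < 1 < 2 < 3 < 4 < 5 < 6 < 7 < 8 on the vertex set. Then K (dimension 2) consists of the simplices:

  0-simplices (9): [0], [1], [2], [3], [4], [5], [6], [7], [8]
  1-simplices (10): [0,4], [0,5], [0,7], [1,4], [1,8], [2,8], [3,5], [4,5], [6,8], [7,8]
  2-simplices (1): [0,4,5]

so the chain groups are C_0 ≅ Z^9, C_1 ≅ Z^10, C_2 ≅ Z^1.

∂_1: C_1 → C_0 maps an edge to its endpoints' difference, ∂[p,q] = q − p.
The 9×10 boundary matrix has rank 8 and Smith normal form diag(1,1,1,1,1,1,1,1).

The boundary map ∂_2: C_2 → C_1 sends each 2-simplex [p,q,r] to [q,r] − [p,r] + [p,q]. For instance
  ∂[0,4,5] = [4,5] − [0,5] + [0,4].
The resulting 10×1 matrix has rank 1, and its Smith normal form has invariant factors (1).

From H_k ≅ ker(∂_k) / im(∂_{k+1}) we obtain:

  H_0: rank C_0 − rank ∂_1 = 9 − 8 = 1, and the invariant factors of ∂_1 are all 1, so H_0 ≅ Z.
  H_1: rank ker ∂_1 − rank ∂_2 = (10 − 8) − 1 = 1, and the invariant factors of ∂_2 are all 1, so H_1 ≅ Z.
  H_2: rank ker ∂_2 − rank ∂_3 = (1 − 1) − 0 = 0, and there is no ∂_3, so H_2 ≅ 0.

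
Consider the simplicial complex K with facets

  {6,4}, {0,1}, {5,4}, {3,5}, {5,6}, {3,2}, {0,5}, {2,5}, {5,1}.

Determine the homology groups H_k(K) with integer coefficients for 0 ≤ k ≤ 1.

Take the total order 0 < 1 < 2 < 3 < 4 < 5 < 6 on the vertex set. Then K (dimension 1) consists of the simplices:

  0-simplices (7): [0], [1], [2], [3], [4], [5], [6]
  1-simplices (9): [0,1], [0,5], [1,5], [2,3], [2,5], [3,5], [4,5], [4,6], [5,6]

giving chain groups C_0 ≅ Z^7, C_1 ≅ Z^9.

∂_1: C_1 → C_0 sends each edge [p,q] (with p < q) to q − p.
The resulting 7×9 matrix has rank 6, and its Smith normal form has invariant factors (1,1,1,1,1,1).

From H_k ≅ ker(∂_k) / im(∂_{k+1}) we obtain:

  H_0: rank C_0 − rank ∂_1 = 7 − 6 = 1, and the invariant factors of ∂_1 are all 1, so H_0 ≅ Z.
  H_1: rank ker ∂_1 − rank ∂_2 = (9 − 6) − 0 = 3, and there is no ∂_2, so H_1 ≅ Z^3.

H_0 = Z,  H_1 = Z^3.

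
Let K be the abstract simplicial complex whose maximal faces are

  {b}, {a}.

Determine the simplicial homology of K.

H_0 ≅ Z^2.

Order the vertices as a < b. Listing each simplex with vertices in this order, K has dimension 0 with simplices:

  0-simplices (2): a, b

Hence C_0 ≅ Z^2.

Now H_k = ker ∂_k / im ∂_{k+1}, so:

  H_0: rank C_0 − rank ∂_1 = 2 − 0 = 2, and there is no ∂_1, so H_0 ≅ Z^2.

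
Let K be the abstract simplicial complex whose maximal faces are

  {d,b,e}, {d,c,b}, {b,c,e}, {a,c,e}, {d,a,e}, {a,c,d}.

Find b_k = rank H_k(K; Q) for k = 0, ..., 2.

b_0 = 1, b_1 = 0, b_2 = 1.

Order the vertices as a < b < c < d < e. Listing each simplex with vertices in this order, K has dimension 2 with simplices:

  0-simplices (5): a, b, c, d, e
  1-simplices (9): ac, ad, ae, bc, bd, be, cd, ce, de
  2-simplices (6): acd, ace, ade, bcd, bce, bde

giving chain groups C_0 ≅ Z^5, C_1 ≅ Z^9, C_2 ≅ Z^6.

Boundary ∂_1: C_1 → C_0 maps an edge to its endpoints' difference, ∂[p,q] = q − p. For instance
  ∂bc = c − b.
This gives a 5×9 integer matrix of rank 4; reducing to Smith normal form yields diagonal entries (1,1,1,1).

The boundary map ∂_2: C_2 → C_1 acts by ∂[p,q,r] = [q,r] − [p,r] + [p,q]. For instance
  ∂bce = ce − be + bc,
  ∂ade = de − ae + ad.
As a 9×6 matrix over Z this has rank 5, with invariant factors (1,1,1,1,1).

From H_k ≅ ker(∂_k) / im(∂_{k+1}) we obtain:

  H_0: rank C_0 − rank ∂_1 = 5 − 4 = 1, and the invariant factors of ∂_1 are all 1, so H_0 ≅ Z.
  H_1: rank ker ∂_1 − rank ∂_2 = (9 − 4) − 5 = 0, and the invariant factors of ∂_2 are all 1, so H_1 ≅ 0.
  H_2: rank ker ∂_2 − rank ∂_3 = (6 − 5) − 0 = 1, and there is no ∂_3, so H_2 ≅ Z.

Hence the Betti numbers are b_0 = 1, b_1 = 0, b_2 = 1.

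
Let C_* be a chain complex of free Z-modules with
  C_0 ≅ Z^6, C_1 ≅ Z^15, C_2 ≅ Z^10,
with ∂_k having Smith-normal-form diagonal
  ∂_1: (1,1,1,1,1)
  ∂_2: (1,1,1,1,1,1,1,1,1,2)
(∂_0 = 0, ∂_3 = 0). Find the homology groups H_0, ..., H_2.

H_0 = Z,  H_1 = Z/2Z,  H_2 = 0.

H_0: b_0 = 6 − 0 − 5 = 1; torsion from ∂_1 factors > 1: none. So H_0 = Z.
H_1: b_1 = 15 − 5 − 10 = 0; torsion from ∂_2 factors > 1: [2]. So H_1 = Z/2Z.
H_2: b_2 = 10 − 10 − 0 = 0; torsion from ∂_3 factors > 1: none. So H_2 = 0.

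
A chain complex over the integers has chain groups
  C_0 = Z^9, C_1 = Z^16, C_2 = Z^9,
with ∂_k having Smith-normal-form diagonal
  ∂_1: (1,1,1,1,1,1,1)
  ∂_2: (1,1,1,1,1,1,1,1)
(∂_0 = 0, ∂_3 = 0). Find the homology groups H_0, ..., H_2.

H_0 ≅ Z^2,  H_1 ≅ Z,  H_2 ≅ Z.

H_0: b_0 = 9 − 0 − 7 = 2; torsion from ∂_1 factors > 1: none. So H_0 ≅ Z^2.
H_1: b_1 = 16 − 7 − 8 = 1; torsion from ∂_2 factors > 1: none. So H_1 ≅ Z.
H_2: b_2 = 9 − 8 − 0 = 1; torsion from ∂_3 factors > 1: none. So H_2 ≅ Z.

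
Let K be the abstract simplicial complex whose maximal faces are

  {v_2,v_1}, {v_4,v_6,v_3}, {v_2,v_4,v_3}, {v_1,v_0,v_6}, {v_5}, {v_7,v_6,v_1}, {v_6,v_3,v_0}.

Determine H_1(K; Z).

Take the total order v_0 < v_1 < v_2 < v_3 < v_4 < v_5 < v_6 < v_7 on the vertex set. Then K (dimension 2) consists of the simplices:

  0-simplices (8): [v_0], [v_1], [v_2], [v_3], [v_4], [v_5], [v_6], [v_7]
  1-simplices (12): [v_0,v_1], [v_0,v_3], [v_0,v_6], [v_1,v_2], [v_1,v_6], [v_1,v_7], [v_2,v_3], [v_2,v_4], [v_3,v_4], [v_3,v_6], [v_4,v_6], [v_6,v_7]
  2-simplices (5): [v_0,v_1,v_6], [v_0,v_3,v_6], [v_1,v_6,v_7], [v_2,v_3,v_4], [v_3,v_4,v_6]

so the chain groups are C_0 ≅ Z^8, C_1 ≅ Z^12, C_2 ≅ Z^5.

The boundary map ∂_1: C_1 → C_0 maps an edge to its endpoints' difference, ∂[p,q] = q − p. For instance
  ∂[v_4,v_6] = [v_6] − [v_4].
This gives a 8×12 integer matrix of rank 6; reducing to Smith normal form yields diagonal entries (1,1,1,1,1,1).

The boundary map ∂_2: C_2 → C_1 maps a triangle to the signed sum of its edges. For instance
  ∂[v_2,v_3,v_4] = [v_3,v_4] − [v_2,v_4] + [v_2,v_3],
  ∂[v_3,v_4,v_6] = [v_4,v_6] − [v_3,v_6] + [v_3,v_4].
This gives a 12×5 integer matrix of rank 5; reducing to Smith normal form yields diagonal entries (1,1,1,1,1).

Reading off H_k = ker ∂_k / im ∂_{k+1}:

  H_1: rank ker ∂_1 − rank ∂_2 = (12 − 6) − 5 = 1, and the invariant factors of ∂_2 are all 1, so H_1 ≅ Z.

H_1 = Z.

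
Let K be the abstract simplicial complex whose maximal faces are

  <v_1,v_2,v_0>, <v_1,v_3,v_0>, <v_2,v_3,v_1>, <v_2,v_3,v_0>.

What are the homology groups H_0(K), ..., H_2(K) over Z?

H_0 ≅ Z,  H_1 = 0,  H_2 ≅ Z.

We work with the vertex ordering v_0 < v_1 < v_2 < v_3. The simplices of K, each written with vertices in increasing order, are:

  0-simplices (4): [v_0], [v_1], [v_2], [v_3]
  1-simplices (6): [v_0,v_1], [v_0,v_2], [v_0,v_3], [v_1,v_2], [v_1,v_3], [v_2,v_3]
  2-simplices (4): [v_0,v_1,v_2], [v_0,v_1,v_3], [v_0,v_2,v_3], [v_1,v_2,v_3]

so the chain groups are C_0 ≅ Z^4, C_1 ≅ Z^6, C_2 ≅ Z^4.

Boundary ∂_1: C_1 → C_0 is given by ∂[p,q] = [q] − [p]. For instance
  ∂[v_0,v_2] = [v_2] − [v_0].
The resulting 4×6 matrix has rank 3, and its Smith normal form has invariant factors (1,1,1).

The boundary map ∂_2: C_2 → C_1 maps a triangle to the signed sum of its edges. For instance
  ∂[v_1,v_2,v_3] = [v_2,v_3] − [v_1,v_3] + [v_1,v_2],
  ∂[v_0,v_2,v_3] = [v_2,v_3] − [v_0,v_3] + [v_0,v_2].
The resulting 6×4 matrix has rank 3, and its Smith normal form has invariant factors (1,1,1).

From H_k ≅ ker(∂_k) / im(∂_{k+1}) we obtain:

  H_0: rank C_0 − rank ∂_1 = 4 − 3 = 1, and the invariant factors of ∂_1 are all 1, so H_0 ≅ Z.
  H_1: rank ker ∂_1 − rank ∂_2 = (6 − 3) − 3 = 0, and the invariant factors of ∂_2 are all 1, so H_1 ≅ 0.
  H_2: rank ker ∂_2 − rank ∂_3 = (4 − 3) − 0 = 1, and there is no ∂_3, so H_2 ≅ Z.

(K is a triangulation of the 2-sphere S^2.)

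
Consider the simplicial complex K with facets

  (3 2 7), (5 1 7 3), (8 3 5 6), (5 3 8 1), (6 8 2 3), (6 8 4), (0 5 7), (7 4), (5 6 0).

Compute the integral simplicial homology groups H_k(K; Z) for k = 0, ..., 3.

H_0 = Z,  H_1 = Z,  H_2 = 0,  H_3 = 0.

K has 9 vertices, 22 edges, 17 triangles, 4 3-simplices.
rank ∂_0 = 0, rank ∂_1 = 8 ⇒ b_0 = 9 − 0 − 8 = 1; all invariant factors of ∂_1 are 1 so no torsion. So H_0 ≅ Z.
rank ∂_1 = 8, rank ∂_2 = 13 ⇒ b_1 = 22 − 8 − 13 = 1; all invariant factors of ∂_2 are 1 so no torsion. So H_1 ≅ Z.
rank ∂_2 = 13, rank ∂_3 = 4 ⇒ b_2 = 17 − 13 − 4 = 0; all invariant factors of ∂_3 are 1 so no torsion. So H_2 ≅ 0.
rank ∂_3 = 4, rank ∂_4 = 0 ⇒ b_3 = 4 − 4 − 0 = 0. So H_3 ≅ 0.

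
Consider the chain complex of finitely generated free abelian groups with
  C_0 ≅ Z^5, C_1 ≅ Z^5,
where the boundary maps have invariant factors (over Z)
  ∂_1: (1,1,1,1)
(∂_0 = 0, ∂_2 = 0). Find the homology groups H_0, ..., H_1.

H_0: b_0 = 5 − 0 − 4 = 1; torsion from ∂_1 factors > 1: none. So H_0 ≅ Z.
H_1: b_1 = 5 − 4 − 0 = 1; torsion from ∂_2 factors > 1: none. So H_1 ≅ Z.

H_0 ≅ Z,  H_1 ≅ Z.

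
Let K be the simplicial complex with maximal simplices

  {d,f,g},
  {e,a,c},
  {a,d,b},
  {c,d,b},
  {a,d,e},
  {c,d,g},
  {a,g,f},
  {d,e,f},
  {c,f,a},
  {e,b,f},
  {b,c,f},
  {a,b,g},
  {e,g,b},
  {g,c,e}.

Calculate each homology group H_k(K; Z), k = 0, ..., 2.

H_0 = Z,  H_1 = Z^2,  H_2 = Z.

Order the vertices as a < b < c < d < e < f < g. Listing each simplex with vertices in this order, K has dimension 2 with simplices:

  0-simplices (7): a, b, c, d, e, f, g
  1-simplices (21): ab, ac, ad, ae, af, ag, bc, bd, be, bf, bg, cd, ce, cf, cg, de, df, dg, ef, eg, fg
  2-simplices (14): abd, abg, ace, acf, ade, afg, bcd, bcf, bef, beg, cdg, ceg, def, dfg

so the chain groups are C_0 ≅ Z^7, C_1 ≅ Z^21, C_2 ≅ Z^14.

The boundary map ∂_1: C_1 → C_0 is given by ∂[p,q] = [q] − [p]. For instance
  ∂cg = g − c.
As a 7×21 matrix over Z this has rank 6, with invariant factors (1,1,1,1,1,1).

Boundary ∂_2: C_2 → C_1 maps a triangle to the signed sum of its edges. For instance
  ∂bcd = cd − bd + bc,
  ∂def = ef − df + de.
The 21×14 boundary matrix has rank 13 and Smith normal form diag(1,1,1,1,1,1,1,1,1,1,1,1,1).

Reading off H_k = ker ∂_k / im ∂_{k+1}:

  H_0: rank C_0 − rank ∂_1 = 7 − 6 = 1, and the invariant factors of ∂_1 are all 1, so H_0 ≅ Z.
  H_1: rank ker ∂_1 − rank ∂_2 = (21 − 6) − 13 = 2, and the invariant factors of ∂_2 are all 1, so H_1 ≅ Z^2.
  H_2: rank ker ∂_2 − rank ∂_3 = (14 − 13) − 0 = 1, and there is no ∂_3, so H_2 ≅ Z.

As a check, the Euler characteristic is 7 − 21 + 14 = 0, which agrees with 1 − 2 + 1 = 0.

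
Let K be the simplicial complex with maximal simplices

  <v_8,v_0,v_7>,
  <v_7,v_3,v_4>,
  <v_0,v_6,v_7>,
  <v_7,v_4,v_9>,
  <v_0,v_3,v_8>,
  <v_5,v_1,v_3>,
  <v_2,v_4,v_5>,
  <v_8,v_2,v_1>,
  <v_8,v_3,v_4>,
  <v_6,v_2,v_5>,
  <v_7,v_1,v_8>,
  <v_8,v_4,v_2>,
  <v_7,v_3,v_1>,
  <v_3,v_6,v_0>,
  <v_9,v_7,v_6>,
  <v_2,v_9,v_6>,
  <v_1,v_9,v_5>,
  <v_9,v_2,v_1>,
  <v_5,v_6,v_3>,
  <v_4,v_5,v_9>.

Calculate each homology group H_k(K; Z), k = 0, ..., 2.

H_0 = Z,  H_1 = Z ⊕ Z/2,  H_2 = 0.

K has 10 vertices, 30 edges, 20 triangles.
rank ∂_0 = 0, rank ∂_1 = 9 ⇒ b_0 = 10 − 0 − 9 = 1; all invariant factors of ∂_1 are 1 so no torsion. So H_0 = Z.
rank ∂_1 = 9, rank ∂_2 = 20 ⇒ b_1 = 30 − 9 − 20 = 1; ∂_2 has invariant factor(s) [2] giving torsion. So H_1 = Z ⊕ Z/2.
rank ∂_2 = 20, rank ∂_3 = 0 ⇒ b_2 = 20 − 20 − 0 = 0. So H_2 = 0.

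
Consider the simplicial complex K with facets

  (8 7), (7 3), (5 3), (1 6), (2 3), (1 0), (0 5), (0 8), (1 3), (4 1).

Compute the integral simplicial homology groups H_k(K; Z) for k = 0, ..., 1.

We work with the vertex ordering 0 < 1 < 2 < 3 < 4 < 5 < 6 < 7 < 8. The simplices of K, each written with vertices in increasing order, are:

  0-simplices (9): [0], [1], [2], [3], [4], [5], [6], [7], [8]
  1-simplices (10): [0,1], [0,5], [0,8], [1,3], [1,4], [1,6], [2,3], [3,5], [3,7], [7,8]

giving chain groups C_0 ≅ Z^9, C_1 ≅ Z^10.

Boundary ∂_1: C_1 → C_0 sends each edge [p,q] (with p < q) to q − p. For instance
  ∂[3,7] = [7] − [3].
This gives a 9×10 integer matrix of rank 8; reducing to Smith normal form yields diagonal entries (1,1,1,1,1,1,1,1).

From H_k ≅ ker(∂_k) / im(∂_{k+1}) we obtain:

  H_0: rank C_0 − rank ∂_1 = 9 − 8 = 1, and the invariant factors of ∂_1 are all 1, so H_0 = Z.
  H_1: rank ker ∂_1 − rank ∂_2 = (10 − 8) − 0 = 2, and there is no ∂_2, so H_1 = Z^2.

H_0 ≅ Z,  H_1 ≅ Z^2.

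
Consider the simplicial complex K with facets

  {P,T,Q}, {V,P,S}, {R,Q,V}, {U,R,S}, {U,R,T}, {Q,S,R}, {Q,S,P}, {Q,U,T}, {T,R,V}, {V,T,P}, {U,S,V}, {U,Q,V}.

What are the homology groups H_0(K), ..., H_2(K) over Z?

H_0 ≅ Z,  H_1 ≅ Z/2Z,  H_2 = 0.

K has 7 vertices, 18 edges, 12 triangles.
rank ∂_0 = 0, rank ∂_1 = 6 ⇒ b_0 = 7 − 0 − 6 = 1; all invariant factors of ∂_1 are 1 so no torsion. So H_0 ≅ Z.
rank ∂_1 = 6, rank ∂_2 = 12 ⇒ b_1 = 18 − 6 − 12 = 0; ∂_2 has invariant factor(s) [2] giving torsion. So H_1 ≅ Z/2Z.
rank ∂_2 = 12, rank ∂_3 = 0 ⇒ b_2 = 12 − 12 − 0 = 0. So H_2 ≅ 0.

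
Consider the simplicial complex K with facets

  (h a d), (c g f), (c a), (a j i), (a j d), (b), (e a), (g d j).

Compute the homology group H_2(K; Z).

H_2 ≅ 0.

Fix the vertex order a < b < c < d < e < f < g < h < i < j and write every simplex with vertices in increasing order. Then dim K = 2 and the simplices of K are:

  0-simplices (10): a, b, c, d, e, f, g, h, i, j
  1-simplices (14): ac, ad, ae, ah, ai, aj, cf, cg, dg, dh, dj, fg, gj, ij
  2-simplices (5): adh, adj, aij, cfg, dgj

so the chain groups are C_0 ≅ Z^10, C_1 ≅ Z^14, C_2 ≅ Z^5.

The boundary map ∂_1: C_1 → C_0 maps an edge to its endpoints' difference, ∂[p,q] = q − p. For instance
  ∂ij = j − i.
This gives a 10×14 integer matrix of rank 8; reducing to Smith normal form yields diagonal entries (1,1,1,1,1,1,1,1).

Boundary ∂_2: C_2 → C_1 sends each 2-simplex [p,q,r] to [q,r] − [p,r] + [p,q]. For instance
  ∂adj = dj − aj + ad,
  ∂dgj = gj − dj + dg.
As a 14×5 matrix over Z this has rank 5, with invariant factors (1,1,1,1,1).

Reading off H_k = ker ∂_k / im ∂_{k+1}:

  H_2: rank ker ∂_2 − rank ∂_3 = (5 − 5) − 0 = 0, and there is no ∂_3, so H_2 = 0.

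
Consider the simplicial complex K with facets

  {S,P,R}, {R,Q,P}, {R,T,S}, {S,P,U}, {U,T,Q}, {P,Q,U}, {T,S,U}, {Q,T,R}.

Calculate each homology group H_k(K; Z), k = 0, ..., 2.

H_0 = Z,  H_1 = 0,  H_2 = Z.

Order the vertices as P < Q < R < S < T < U. Listing each simplex with vertices in this order, K has dimension 2 with simplices:

  0-simplices (6): P, Q, R, S, T, U
  1-simplices (12): PQ, PR, PS, PU, QR, QT, QU, RS, RT, ST, SU, TU
  2-simplices (8): PQR, PQU, PRS, PSU, QRT, QTU, RST, STU

giving chain groups C_0 ≅ Z^6, C_1 ≅ Z^12, C_2 ≅ Z^8.

The boundary map ∂_1: C_1 → C_0 is given by ∂[p,q] = [q] − [p]. For instance
  ∂PR = R − P.
The 6×12 boundary matrix has rank 5 and Smith normal form diag(1,1,1,1,1).

∂_2: C_2 → C_1 maps a triangle to the signed sum of its edges. For instance
  ∂STU = TU − SU + ST,
  ∂QTU = TU − QU + QT.
The resulting 12×8 matrix has rank 7, and its Smith normal form has invariant factors (1,1,1,1,1,1,1).

Computing H_k = (kernel of ∂_k) / (image of ∂_{k+1}):

  H_0: rank C_0 − rank ∂_1 = 6 − 5 = 1, and the invariant factors of ∂_1 are all 1, so H_0 = Z.
  H_1: rank ker ∂_1 − rank ∂_2 = (12 − 5) − 7 = 0, and the invariant factors of ∂_2 are all 1, so H_1 = 0.
  H_2: rank ker ∂_2 − rank ∂_3 = (8 − 7) − 0 = 1, and there is no ∂_3, so H_2 = Z.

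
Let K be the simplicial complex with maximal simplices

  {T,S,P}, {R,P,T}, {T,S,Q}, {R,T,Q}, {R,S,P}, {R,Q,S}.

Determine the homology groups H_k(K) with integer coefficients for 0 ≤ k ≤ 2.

H_0 ≅ Z,  H_1 = 0,  H_2 ≅ Z.

K has 5 vertices, 9 edges, 6 triangles.
rank ∂_0 = 0, rank ∂_1 = 4 ⇒ b_0 = 5 − 0 − 4 = 1; all invariant factors of ∂_1 are 1 so no torsion. So H_0 = Z.
rank ∂_1 = 4, rank ∂_2 = 5 ⇒ b_1 = 9 − 4 − 5 = 0; all invariant factors of ∂_2 are 1 so no torsion. So H_1 = 0.
rank ∂_2 = 5, rank ∂_3 = 0 ⇒ b_2 = 6 − 5 − 0 = 1. So H_2 = Z.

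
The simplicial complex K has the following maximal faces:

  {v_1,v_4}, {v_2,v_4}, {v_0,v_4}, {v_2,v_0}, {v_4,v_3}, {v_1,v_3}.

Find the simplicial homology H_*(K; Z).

H_0 ≅ Z,  H_1 ≅ Z^2.

Fix the vertex order v_0 < v_1 < v_2 < v_3 < v_4 and write every simplex with vertices in increasing order. Then dim K = 1 and the simplices of K are:

  0-simplices (5): [v_0], [v_1], [v_2], [v_3], [v_4]
  1-simplices (6): [v_0,v_2], [v_0,v_4], [v_1,v_3], [v_1,v_4], [v_2,v_4], [v_3,v_4]

so the chain groups are C_0 ≅ Z^5, C_1 ≅ Z^6.

∂_1: C_1 → C_0 is given by ∂[p,q] = [q] − [p]. For instance
  ∂[v_1,v_3] = [v_3] − [v_1].
This gives a 5×6 integer matrix of rank 4; reducing to Smith normal form yields diagonal entries (1,1,1,1).

Now H_k = ker ∂_k / im ∂_{k+1}, so:

  H_0: rank C_0 − rank ∂_1 = 5 − 4 = 1, and the invariant factors of ∂_1 are all 1, so H_0 = Z.
  H_1: rank ker ∂_1 − rank ∂_2 = (6 − 4) − 0 = 2, and there is no ∂_2, so H_1 = Z^2.

As a check, the Euler characteristic is 5 − 6 = -1, which agrees with 1 − 2 = -1.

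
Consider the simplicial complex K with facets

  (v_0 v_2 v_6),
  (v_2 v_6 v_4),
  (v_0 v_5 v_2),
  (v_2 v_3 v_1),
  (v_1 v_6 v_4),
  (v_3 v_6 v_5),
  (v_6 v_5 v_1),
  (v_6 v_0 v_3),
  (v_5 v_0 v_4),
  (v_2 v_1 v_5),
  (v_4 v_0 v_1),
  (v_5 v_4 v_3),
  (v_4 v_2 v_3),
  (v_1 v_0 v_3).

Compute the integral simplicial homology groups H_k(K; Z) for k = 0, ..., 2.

Take the total order v_0 < v_1 < v_2 < v_3 < v_4 < v_5 < v_6 on the vertex set. Then K (dimension 2) consists of the simplices:

  0-simplices (7): [v_0], [v_1], [v_2], [v_3], [v_4], [v_5], [v_6]
  1-simplices (21): (21 of them)
  2-simplices (14): (14 of them)

so the chain groups are C_0 ≅ Z^7, C_1 ≅ Z^21, C_2 ≅ Z^14.

Boundary ∂_1: C_1 → C_0 maps an edge to its endpoints' difference, ∂[p,q] = q − p.
As a 7×21 matrix over Z this has rank 6, with invariant factors (1,1,1,1,1,1).

∂_2: C_2 → C_1 acts by ∂[p,q,r] = [q,r] − [p,r] + [p,q]. For instance
  ∂[v_3,v_4,v_5] = [v_4,v_5] − [v_3,v_5] + [v_3,v_4],
  ∂[v_3,v_5,v_6] = [v_5,v_6] − [v_3,v_6] + [v_3,v_5].
The 21×14 boundary matrix has rank 13 and Smith normal form diag(1,1,1,1,1,1,1,1,1,1,1,1,1).

From H_k ≅ ker(∂_k) / im(∂_{k+1}) we obtain:

  H_0: rank C_0 − rank ∂_1 = 7 − 6 = 1, and the invariant factors of ∂_1 are all 1, so H_0 ≅ Z.
  H_1: rank ker ∂_1 − rank ∂_2 = (21 − 6) − 13 = 2, and the invariant factors of ∂_2 are all 1, so H_1 ≅ Z^2.
  H_2: rank ker ∂_2 − rank ∂_3 = (14 − 13) − 0 = 1, and there is no ∂_3, so H_2 ≅ Z.

(K is a triangulation of the torus T^2.)

H_0 = Z,  H_1 = Z^2,  H_2 = Z.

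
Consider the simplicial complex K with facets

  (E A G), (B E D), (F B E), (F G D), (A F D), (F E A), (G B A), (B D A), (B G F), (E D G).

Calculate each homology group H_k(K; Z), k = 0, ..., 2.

We work with the vertex ordering A < B < D < E < F < G. The simplices of K, each written with vertices in increasing order, are:

  0-simplices (6): A, B, D, E, F, G
  1-simplices (15): AB, AD, AE, AF, AG, BD, BE, BF, BG, DE, DF, DG, EF, EG, FG
  2-simplices (10): ABD, ABG, ADF, AEF, AEG, BDE, BEF, BFG, DEG, DFG

giving chain groups C_0 ≅ Z^6, C_1 ≅ Z^15, C_2 ≅ Z^10.

Boundary ∂_1: C_1 → C_0 sends each edge [p,q] (with p < q) to q − p. For instance
  ∂BF = F − B.
This gives a 6×15 integer matrix of rank 5; reducing to Smith normal form yields diagonal entries (1,1,1,1,1).

∂_2: C_2 → C_1 sends each 2-simplex [p,q,r] to [q,r] − [p,r] + [p,q]. For instance
  ∂ABG = BG − AG + AB,
  ∂BDE = DE − BE + BD.
The 15×10 boundary matrix has rank 10 and Smith normal form diag(1,1,1,1,1,1,1,1,1,2).

Computing H_k = (kernel of ∂_k) / (image of ∂_{k+1}):

  H_0: rank C_0 − rank ∂_1 = 6 − 5 = 1, and the invariant factors of ∂_1 are all 1, so H_0 ≅ Z.
  H_1: rank ker ∂_1 − rank ∂_2 = (15 − 5) − 10 = 0, and ∂_2 has invariant factor 2 > 1, so H_1 ≅ Z/2Z.
  H_2: rank ker ∂_2 − rank ∂_3 = (10 − 10) − 0 = 0, and there is no ∂_3, so H_2 ≅ 0.

As a check, the Euler characteristic is 6 − 15 + 10 = 1, which agrees with 1 − 0 + 0 = 1.

H_0 = Z,  H_1 = Z/2Z,  H_2 = 0.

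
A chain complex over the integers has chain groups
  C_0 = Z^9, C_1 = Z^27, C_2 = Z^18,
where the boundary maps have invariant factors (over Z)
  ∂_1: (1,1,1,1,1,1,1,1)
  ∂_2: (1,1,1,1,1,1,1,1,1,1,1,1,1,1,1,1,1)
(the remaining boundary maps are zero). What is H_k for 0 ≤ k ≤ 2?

H_0 ≅ Z,  H_1 ≅ Z^2,  H_2 ≅ Z.

H_0: b_0 = 9 − 0 − 8 = 1; torsion from ∂_1 factors > 1: none. So H_0 ≅ Z.
H_1: b_1 = 27 − 8 − 17 = 2; torsion from ∂_2 factors > 1: none. So H_1 ≅ Z^2.
H_2: b_2 = 18 − 17 − 0 = 1; torsion from ∂_3 factors > 1: none. So H_2 ≅ Z.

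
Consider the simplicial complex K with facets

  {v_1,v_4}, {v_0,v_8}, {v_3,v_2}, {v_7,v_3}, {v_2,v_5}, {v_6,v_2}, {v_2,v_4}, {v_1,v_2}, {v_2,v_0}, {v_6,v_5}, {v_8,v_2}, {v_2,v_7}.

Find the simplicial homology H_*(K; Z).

H_0 ≅ Z,  H_1 ≅ Z^4.

We work with the vertex ordering v_0 < v_1 < v_2 < v_3 < v_4 < v_5 < v_6 < v_7 < v_8. The simplices of K, each written with vertices in increasing order, are:

  0-simplices (9): [v_0], [v_1], [v_2], [v_3], [v_4], [v_5], [v_6], [v_7], [v_8]
  1-simplices (12): [v_0,v_2], [v_0,v_8], [v_1,v_2], [v_1,v_4], [v_2,v_3], [v_2,v_4], [v_2,v_5], [v_2,v_6], [v_2,v_7], [v_2,v_8], [v_3,v_7], [v_5,v_6]

so the chain groups are C_0 ≅ Z^9, C_1 ≅ Z^12.

∂_1: C_1 → C_0 is given by ∂[p,q] = [q] − [p].
The resulting 9×12 matrix has rank 8, and its Smith normal form has invariant factors (1,1,1,1,1,1,1,1).

Reading off H_k = ker ∂_k / im ∂_{k+1}:

  H_0: rank C_0 − rank ∂_1 = 9 − 8 = 1, and the invariant factors of ∂_1 are all 1, so H_0 ≅ Z.
  H_1: rank ker ∂_1 − rank ∂_2 = (12 − 8) − 0 = 4, and there is no ∂_2, so H_1 ≅ Z^4.

As a check, the Euler characteristic is 9 − 12 = -3, which agrees with 1 − 4 = -3.
(K is a triangulation of a wedge of 4 circles.)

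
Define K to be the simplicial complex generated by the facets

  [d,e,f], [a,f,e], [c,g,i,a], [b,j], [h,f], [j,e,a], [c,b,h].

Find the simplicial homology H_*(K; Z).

Take the total order a < b < c < d < e < f < g < h < i < j on the vertex set. Then K (dimension 3) consists of the simplices:

  0-simplices (10): a, b, c, d, e, f, g, h, i, j
  1-simplices (18): ac, ae, af, ag, ai, aj, bc, bh, bj, cg, ch, ci, de, df, ef, ej, fh, gi
  2-simplices (8): acg, aci, aef, aej, agi, bch, cgi, def
  3-simplices (1): acgi

Hence C_0 ≅ Z^10, C_1 ≅ Z^18, C_2 ≅ Z^8, C_3 ≅ Z^1.

∂_1: C_1 → C_0 is given by ∂[p,q] = [q] − [p].
The 10×18 boundary matrix has rank 9 and Smith normal form diag(1,1,1,1,1,1,1,1,1).

The boundary map ∂_2: C_2 → C_1 maps a triangle to the signed sum of its edges. For instance
  ∂acg = cg − ag + ac,
  ∂agi = gi − ai + ag.
As a 18×8 matrix over Z this has rank 7, with invariant factors (1,1,1,1,1,1,1).

Boundary ∂_3: C_3 → C_2 sends each 3-simplex σ to the alternating sum Σ_i (−1)^i (σ with its i-th vertex removed). For instance
  ∂acgi = cgi − agi + aci − acg.
This gives a 8×1 integer matrix of rank 1; reducing to Smith normal form yields diagonal entries (1).

Reading off H_k = ker ∂_k / im ∂_{k+1}:

  H_0: rank C_0 − rank ∂_1 = 10 − 9 = 1, and the invariant factors of ∂_1 are all 1, so H_0 ≅ Z.
  H_1: rank ker ∂_1 − rank ∂_2 = (18 − 9) − 7 = 2, and the invariant factors of ∂_2 are all 1, so H_1 ≅ Z^2.
  H_2: rank ker ∂_2 − rank ∂_3 = (8 − 7) − 1 = 0, and the invariant factors of ∂_3 are all 1, so H_2 ≅ 0.
  H_3: rank ker ∂_3 − rank ∂_4 = (1 − 1) − 0 = 0, and there is no ∂_4, so H_3 ≅ 0.

H_0 ≅ Z,  H_1 ≅ Z^2,  H_2 = 0,  H_3 = 0.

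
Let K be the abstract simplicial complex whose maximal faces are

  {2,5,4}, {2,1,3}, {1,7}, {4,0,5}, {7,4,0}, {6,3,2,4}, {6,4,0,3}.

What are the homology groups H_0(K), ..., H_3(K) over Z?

H_0 ≅ Z,  H_1 ≅ Z,  H_2 = 0,  H_3 = 0.

We work with the vertex ordering 0 < 1 < 2 < 3 < 4 < 5 < 6 < 7. The simplices of K, each written with vertices in increasing order, are:

  0-simplices (8): [0], [1], [2], [3], [4], [5], [6], [7]
  1-simplices (17): [0,3], [0,4], [0,5], [0,6], [0,7], [1,2], [1,3], [1,7], [2,3], [2,4], [2,5], [2,6], [3,4], [3,6], [4,5], [4,6], [4,7]
  2-simplices (11): [0,3,4], [0,3,6], [0,4,5], [0,4,6], [0,4,7], [1,2,3], [2,3,4], [2,3,6], [2,4,5], [2,4,6], [3,4,6]
  3-simplices (2): [0,3,4,6], [2,3,4,6]

giving chain groups C_0 ≅ Z^8, C_1 ≅ Z^17, C_2 ≅ Z^11, C_3 ≅ Z^2.

The boundary map ∂_1: C_1 → C_0 sends each edge [p,q] (with p < q) to q − p.
The resulting 8×17 matrix has rank 7, and its Smith normal form has invariant factors (1,1,1,1,1,1,1).

Boundary ∂_2: C_2 → C_1 acts by ∂[p,q,r] = [q,r] − [p,r] + [p,q]. For instance
  ∂[2,4,5] = [4,5] − [2,5] + [2,4],
  ∂[0,3,6] = [3,6] − [0,6] + [0,3].
This gives a 17×11 integer matrix of rank 9; reducing to Smith normal form yields diagonal entries (1,1,1,1,1,1,1,1,1).

∂_3: C_3 → C_2 sends each 3-simplex σ to the alternating sum Σ_i (−1)^i (σ with its i-th vertex removed). For instance
  ∂[0,3,4,6] = [3,4,6] − [0,4,6] + [0,3,6] − [0,3,4],
  ∂[2,3,4,6] = [3,4,6] − [2,4,6] + [2,3,6] − [2,3,4].
The 11×2 boundary matrix has rank 2 and Smith normal form diag(1,1).

Computing H_k = (kernel of ∂_k) / (image of ∂_{k+1}):

  H_0: rank C_0 − rank ∂_1 = 8 − 7 = 1, and the invariant factors of ∂_1 are all 1, so H_0 ≅ Z.
  H_1: rank ker ∂_1 − rank ∂_2 = (17 − 7) − 9 = 1, and the invariant factors of ∂_2 are all 1, so H_1 ≅ Z.
  H_2: rank ker ∂_2 − rank ∂_3 = (11 − 9) − 2 = 0, and the invariant factors of ∂_3 are all 1, so H_2 ≅ 0.
  H_3: rank ker ∂_3 − rank ∂_4 = (2 − 2) − 0 = 0, and there is no ∂_4, so H_3 ≅ 0.

As a check, the Euler characteristic is 8 − 17 + 11 − 2 = 0, which agrees with 1 − 1 + 0 − 0 = 0.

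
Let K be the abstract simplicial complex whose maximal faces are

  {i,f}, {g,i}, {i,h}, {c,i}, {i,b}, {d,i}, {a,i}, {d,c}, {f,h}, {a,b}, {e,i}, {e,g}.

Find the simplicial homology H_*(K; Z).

H_0 = Z,  H_1 = Z^4.

K has 9 vertices, 12 edges.
rank ∂_0 = 0, rank ∂_1 = 8 ⇒ b_0 = 9 − 0 − 8 = 1; all invariant factors of ∂_1 are 1 so no torsion. So H_0 = Z.
rank ∂_1 = 8, rank ∂_2 = 0 ⇒ b_1 = 12 − 8 − 0 = 4. So H_1 = Z^4.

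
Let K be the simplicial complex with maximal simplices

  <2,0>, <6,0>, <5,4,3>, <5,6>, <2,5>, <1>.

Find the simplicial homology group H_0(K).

H_0 = Z^2.

We work with the vertex ordering 0 < 1 < 2 < 3 < 4 < 5 < 6. The simplices of K, each written with vertices in increasing order, are:

  0-simplices (7): [0], [1], [2], [3], [4], [5], [6]
  1-simplices (7): [0,2], [0,6], [2,5], [3,4], [3,5], [4,5], [5,6]
  2-simplices (1): [3,4,5]

Hence C_0 ≅ Z^7, C_1 ≅ Z^7, C_2 ≅ Z^1.

∂_1: C_1 → C_0 sends each edge [p,q] (with p < q) to q − p.
As a 7×7 matrix over Z this has rank 5, with invariant factors (1,1,1,1,1).

The boundary map ∂_2: C_2 → C_1 maps a triangle to the signed sum of its edges. For instance
  ∂[3,4,5] = [4,5] − [3,5] + [3,4].
This gives a 7×1 integer matrix of rank 1; reducing to Smith normal form yields diagonal entries (1).

From H_k ≅ ker(∂_k) / im(∂_{k+1}) we obtain:

  H_0: rank C_0 − rank ∂_1 = 7 − 5 = 2, and the invariant factors of ∂_1 are all 1, so H_0 ≅ Z^2.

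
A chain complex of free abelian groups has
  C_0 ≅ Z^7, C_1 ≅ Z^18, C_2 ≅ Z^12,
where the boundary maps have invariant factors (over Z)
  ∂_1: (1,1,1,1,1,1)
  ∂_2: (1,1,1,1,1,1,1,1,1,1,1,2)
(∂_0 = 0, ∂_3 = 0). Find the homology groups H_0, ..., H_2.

H_0: b_0 = 7 − 0 − 6 = 1; torsion from ∂_1 factors > 1: none. So H_0 ≅ Z.
H_1: b_1 = 18 − 6 − 12 = 0; torsion from ∂_2 factors > 1: [2]. So H_1 ≅ Z/2.
H_2: b_2 = 12 − 12 − 0 = 0; torsion from ∂_3 factors > 1: none. So H_2 ≅ 0.

H_0 ≅ Z,  H_1 ≅ Z/2,  H_2 = 0.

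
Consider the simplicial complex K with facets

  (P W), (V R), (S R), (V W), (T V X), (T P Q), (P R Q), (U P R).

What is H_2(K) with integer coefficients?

Fix the vertex order P < Q < R < S < T < U < V < W < X and write every simplex with vertices in increasing order. Then dim K = 2 and the simplices of K are:

  0-simplices (9): P, Q, R, S, T, U, V, W, X
  1-simplices (14): PQ, PR, PT, PU, PW, QR, QT, RS, RU, RV, TV, TX, VW, VX
  2-simplices (4): PQR, PQT, PRU, TVX

Hence C_0 ≅ Z^9, C_1 ≅ Z^14, C_2 ≅ Z^4.

∂_1: C_1 → C_0 sends each edge [p,q] (with p < q) to q − p.
This gives a 9×14 integer matrix of rank 8; reducing to Smith normal form yields diagonal entries (1,1,1,1,1,1,1,1).

The boundary map ∂_2: C_2 → C_1 acts by ∂[p,q,r] = [q,r] − [p,r] + [p,q]. For instance
  ∂PQT = QT − PT + PQ,
  ∂PRU = RU − PU + PR.
As a 14×4 matrix over Z this has rank 4, with invariant factors (1,1,1,1).

Computing H_k = (kernel of ∂_k) / (image of ∂_{k+1}):

  H_2: rank ker ∂_2 − rank ∂_3 = (4 − 4) − 0 = 0, and there is no ∂_3, so H_2 ≅ 0.

H_2 ≅ 0.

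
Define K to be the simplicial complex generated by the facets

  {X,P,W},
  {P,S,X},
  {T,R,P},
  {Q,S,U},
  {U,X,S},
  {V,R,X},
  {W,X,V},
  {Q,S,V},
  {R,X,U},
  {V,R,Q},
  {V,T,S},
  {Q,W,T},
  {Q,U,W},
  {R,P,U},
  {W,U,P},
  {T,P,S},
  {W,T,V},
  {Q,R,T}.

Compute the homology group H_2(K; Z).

H_2 = 0.

K has 9 vertices, 27 edges, 18 triangles.
rank ∂_2 = 18, rank ∂_3 = 0 ⇒ b_2 = 18 − 18 − 0 = 0. So H_2 = 0.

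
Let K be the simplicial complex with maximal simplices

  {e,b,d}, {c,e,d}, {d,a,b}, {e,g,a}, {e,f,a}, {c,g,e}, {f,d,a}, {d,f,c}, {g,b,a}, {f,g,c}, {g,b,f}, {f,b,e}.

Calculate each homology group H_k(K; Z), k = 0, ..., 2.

We work with the vertex ordering a < b < c < d < e < f < g. The simplices of K, each written with vertices in increasing order, are:

  0-simplices (7): a, b, c, d, e, f, g
  1-simplices (18): ab, ad, ae, af, ag, bd, be, bf, bg, cd, ce, cf, cg, de, df, ef, eg, fg
  2-simplices (12): abd, abg, adf, aef, aeg, bde, bef, bfg, cde, cdf, ceg, cfg

so the chain groups are C_0 ≅ Z^7, C_1 ≅ Z^18, C_2 ≅ Z^12.

∂_1: C_1 → C_0 sends each edge [p,q] (with p < q) to q − p.
The 7×18 boundary matrix has rank 6 and Smith normal form diag(1,1,1,1,1,1).

The boundary map ∂_2: C_2 → C_1 maps a triangle to the signed sum of its edges. For instance
  ∂adf = df − af + ad,
  ∂ceg = eg − cg + ce.
The 18×12 boundary matrix has rank 12 and Smith normal form diag(1,1,1,1,1,1,1,1,1,1,1,2).

Reading off H_k = ker ∂_k / im ∂_{k+1}:

  H_0: rank C_0 − rank ∂_1 = 7 − 6 = 1, and the invariant factors of ∂_1 are all 1, so H_0 ≅ Z.
  H_1: rank ker ∂_1 − rank ∂_2 = (18 − 6) − 12 = 0, and ∂_2 has invariant factor 2 > 1, so H_1 ≅ Z/2.
  H_2: rank ker ∂_2 − rank ∂_3 = (12 − 12) − 0 = 0, and there is no ∂_3, so H_2 ≅ 0.

As a check, the Euler characteristic is 7 − 18 + 12 = 1, which agrees with 1 − 0 + 0 = 1.

H_0 ≅ Z,  H_1 ≅ Z/2,  H_2 = 0.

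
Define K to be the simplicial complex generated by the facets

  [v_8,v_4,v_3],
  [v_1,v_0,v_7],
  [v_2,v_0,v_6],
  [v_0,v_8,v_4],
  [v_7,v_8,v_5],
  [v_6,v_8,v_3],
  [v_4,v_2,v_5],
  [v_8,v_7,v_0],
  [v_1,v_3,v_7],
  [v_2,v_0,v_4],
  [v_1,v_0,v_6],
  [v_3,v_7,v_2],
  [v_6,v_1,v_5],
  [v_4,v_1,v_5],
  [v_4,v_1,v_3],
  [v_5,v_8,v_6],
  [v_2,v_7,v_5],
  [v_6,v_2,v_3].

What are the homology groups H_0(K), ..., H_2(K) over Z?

H_0 = Z,  H_1 = Z^2,  H_2 = Z.

Fix the vertex order v_0 < v_1 < v_2 < v_3 < v_4 < v_5 < v_6 < v_7 < v_8 and write every simplex with vertices in increasing order. Then dim K = 2 and the simplices of K are:

  0-simplices (9): [v_0], [v_1], [v_2], [v_3], [v_4], [v_5], [v_6], [v_7], [v_8]
  1-simplices (27): (27 of them)
  2-simplices (18): (18 of them)

giving chain groups C_0 ≅ Z^9, C_1 ≅ Z^27, C_2 ≅ Z^18.

The boundary map ∂_1: C_1 → C_0 maps an edge to its endpoints' difference, ∂[p,q] = q − p.
The 9×27 boundary matrix has rank 8 and Smith normal form diag(1,1,1,1,1,1,1,1).

The boundary map ∂_2: C_2 → C_1 maps a triangle to the signed sum of its edges. For instance
  ∂[v_0,v_4,v_8] = [v_4,v_8] − [v_0,v_8] + [v_0,v_4],
  ∂[v_1,v_4,v_5] = [v_4,v_5] − [v_1,v_5] + [v_1,v_4].
This gives a 27×18 integer matrix of rank 17; reducing to Smith normal form yields diagonal entries (1,1,1,1,1,1,1,1,1,1,1,1,1,1,1,1,1).

Reading off H_k = ker ∂_k / im ∂_{k+1}:

  H_0: rank C_0 − rank ∂_1 = 9 − 8 = 1, and the invariant factors of ∂_1 are all 1, so H_0 = Z.
  H_1: rank ker ∂_1 − rank ∂_2 = (27 − 8) − 17 = 2, and the invariant factors of ∂_2 are all 1, so H_1 = Z^2.
  H_2: rank ker ∂_2 − rank ∂_3 = (18 − 17) − 0 = 1, and there is no ∂_3, so H_2 = Z.

(K is a triangulation of the torus T^2.)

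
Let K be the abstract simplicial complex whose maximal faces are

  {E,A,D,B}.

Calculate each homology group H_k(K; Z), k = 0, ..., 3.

H_0 ≅ Z,  H_1 = 0,  H_2 = 0,  H_3 = 0.

K has 4 vertices, 6 edges, 4 triangles, 1 3-simplex.
rank ∂_0 = 0, rank ∂_1 = 3 ⇒ b_0 = 4 − 0 − 3 = 1; all invariant factors of ∂_1 are 1 so no torsion. So H_0 = Z.
rank ∂_1 = 3, rank ∂_2 = 3 ⇒ b_1 = 6 − 3 − 3 = 0; all invariant factors of ∂_2 are 1 so no torsion. So H_1 = 0.
rank ∂_2 = 3, rank ∂_3 = 1 ⇒ b_2 = 4 − 3 − 1 = 0; all invariant factors of ∂_3 are 1 so no torsion. So H_2 = 0.
rank ∂_3 = 1, rank ∂_4 = 0 ⇒ b_3 = 1 − 1 − 0 = 0. So H_3 = 0.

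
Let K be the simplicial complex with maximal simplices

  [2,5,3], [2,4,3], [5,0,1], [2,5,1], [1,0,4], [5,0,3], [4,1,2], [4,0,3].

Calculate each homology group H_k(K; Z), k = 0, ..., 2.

H_0 ≅ Z,  H_1 = 0,  H_2 ≅ Z.

Order the vertices as 0 < 1 < 2 < 3 < 4 < 5. Listing each simplex with vertices in this order, K has dimension 2 with simplices:

  0-simplices (6): [0], [1], [2], [3], [4], [5]
  1-simplices (12): [0,1], [0,3], [0,4], [0,5], [1,2], [1,4], [1,5], [2,3], [2,4], [2,5], [3,4], [3,5]
  2-simplices (8): [0,1,4], [0,1,5], [0,3,4], [0,3,5], [1,2,4], [1,2,5], [2,3,4], [2,3,5]

giving chain groups C_0 ≅ Z^6, C_1 ≅ Z^12, C_2 ≅ Z^8.

Boundary ∂_1: C_1 → C_0 maps an edge to its endpoints' difference, ∂[p,q] = q − p.
The resulting 6×12 matrix has rank 5, and its Smith normal form has invariant factors (1,1,1,1,1).

Boundary ∂_2: C_2 → C_1 sends each 2-simplex [p,q,r] to [q,r] − [p,r] + [p,q]. For instance
  ∂[0,3,4] = [3,4] − [0,4] + [0,3],
  ∂[0,3,5] = [3,5] − [0,5] + [0,3].
This gives a 12×8 integer matrix of rank 7; reducing to Smith normal form yields diagonal entries (1,1,1,1,1,1,1).

From H_k ≅ ker(∂_k) / im(∂_{k+1}) we obtain:

  H_0: rank C_0 − rank ∂_1 = 6 − 5 = 1, and the invariant factors of ∂_1 are all 1, so H_0 = Z.
  H_1: rank ker ∂_1 − rank ∂_2 = (12 − 5) − 7 = 0, and the invariant factors of ∂_2 are all 1, so H_1 = 0.
  H_2: rank ker ∂_2 − rank ∂_3 = (8 − 7) − 0 = 1, and there is no ∂_3, so H_2 = Z.

(K is a triangulation of the 2-sphere S^2.)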